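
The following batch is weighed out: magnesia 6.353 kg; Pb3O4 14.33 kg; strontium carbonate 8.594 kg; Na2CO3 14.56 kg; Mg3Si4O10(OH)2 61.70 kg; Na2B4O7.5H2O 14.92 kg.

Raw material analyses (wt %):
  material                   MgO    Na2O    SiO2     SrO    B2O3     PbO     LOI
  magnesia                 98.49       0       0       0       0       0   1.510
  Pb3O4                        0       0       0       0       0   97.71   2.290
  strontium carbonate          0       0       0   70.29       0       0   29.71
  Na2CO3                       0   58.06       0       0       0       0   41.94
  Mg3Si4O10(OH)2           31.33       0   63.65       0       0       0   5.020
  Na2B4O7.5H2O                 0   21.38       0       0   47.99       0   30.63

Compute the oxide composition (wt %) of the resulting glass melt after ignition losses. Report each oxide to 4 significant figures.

The working math runs at exact precision at every stage. Working values are displayed, with 4-significant-digit rounding, on the page; a single rounding yields every reported value — all derived quantities, which include LOI, yield, totals, the six compositions, net glass mass, are recomputed at full float precision, as quoted within the question or the answer, from the weighed amounts on 103.7 kg of glass.
Delivered oxide masses:
  MgO: 6.353·0.9849 + 61.70·0.3133 = 25.59 kg
  Na2O: 14.56·0.5806 + 14.92·0.2138 = 11.64 kg
  SiO2: 61.70·0.6365 = 39.27 kg
  SrO: 8.594·0.7029 = 6.041 kg
  B2O3: 14.92·0.4799 = 7.160 kg
  PbO: 14.33·0.9771 = 14.00 kg
LOI: 6.353·0.01510 + 14.33·0.02290 + 8.594·0.2971 + 14.56·0.4194 + 61.70·0.05020 + 14.92·0.3063 = 16.75 kg
Glass = total batch minus LOI = 120.5 − 16.75 = 103.7 kg (matching Σ of the oxides)
wt % = 100 × oxide mass / glass mass

Glass mass = 103.7 kg (batch 120.5 − LOI 16.75).
Composition: MgO 24.67%, Na2O 11.23%, SiO2 37.87%, SrO 5.825%, B2O3 6.904%, PbO 13.50%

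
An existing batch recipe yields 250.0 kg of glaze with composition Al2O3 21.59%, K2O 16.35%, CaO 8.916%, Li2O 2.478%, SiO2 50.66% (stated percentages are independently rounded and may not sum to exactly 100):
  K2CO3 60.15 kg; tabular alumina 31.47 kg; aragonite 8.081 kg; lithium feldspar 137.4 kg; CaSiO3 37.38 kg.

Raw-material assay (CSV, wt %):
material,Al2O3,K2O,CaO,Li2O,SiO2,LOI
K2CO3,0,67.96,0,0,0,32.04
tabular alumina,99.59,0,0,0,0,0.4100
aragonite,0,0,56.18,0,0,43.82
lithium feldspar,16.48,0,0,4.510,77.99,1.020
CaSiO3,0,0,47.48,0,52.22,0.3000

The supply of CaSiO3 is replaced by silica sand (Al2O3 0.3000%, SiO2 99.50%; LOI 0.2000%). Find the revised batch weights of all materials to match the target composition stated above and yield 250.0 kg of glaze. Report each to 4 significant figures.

Every computation maintains exact precision in every operation; working values appear, rounded to four significant figures, in the working — a single rounding produces each reported number. The derived quantities (LOI, yield, net glass mass, five oxide percentages, totals) are re-derived at exact precision from the weighed amounts per 250.0 kg of glass, precisely as stated by question or answer.
The oxide mass targets at 250.0 kg glaze:
  Al2O3: 21.59% × 250.0 = 53.98 kg
  K2O: 16.35% × 250.0 = 40.88 kg
  CaO: 8.916% × 250.0 = 22.29 kg
  Li2O: 2.478% × 250.0 = 6.195 kg
  SiO2: 50.66% × 250.0 = 126.6 kg
Checking each oxide sum using the reported weights, for the quoted basis mass (each sum matches its target mass given rounding of the digits):
  Al2O3: 31.41·0.9959 + 137.4·0.1648 + 19.62·0.003000 = 53.98 kg (target 53.98 kg)
  K2O: 60.15·0.6796 = 40.88 kg (target 40.88 kg)
  CaO: 39.68·0.5618 = 22.29 kg (target 22.29 kg)
  Li2O: 137.4·0.04510 = 6.197 kg (target 6.195 kg)
  SiO2: 137.4·0.7799 + 19.62·0.9950 = 126.7 kg (target 126.6 kg)
Glass-mass sanity pass: whole batch net of LOI = 250.0 kg (summing oxide targets gives 250.0 kg; with the basis standing at 250.0 kg — gaps are rounding artifacts).
Batch grand total — Σ batch = 288.3 kg; ignition loss, Σ(batch × LOI) = 38.23 kg; as yield: glass ÷ batch → 86.74%.

Revised batch per 250.0 kg glaze:
  K2CO3: 60.15 kg
  tabular alumina: 31.41 kg
  aragonite: 39.68 kg
  lithium feldspar: 137.4 kg
  silica sand: 19.62 kg
Total batch = 288.3 kg; LOI loss = 38.23 kg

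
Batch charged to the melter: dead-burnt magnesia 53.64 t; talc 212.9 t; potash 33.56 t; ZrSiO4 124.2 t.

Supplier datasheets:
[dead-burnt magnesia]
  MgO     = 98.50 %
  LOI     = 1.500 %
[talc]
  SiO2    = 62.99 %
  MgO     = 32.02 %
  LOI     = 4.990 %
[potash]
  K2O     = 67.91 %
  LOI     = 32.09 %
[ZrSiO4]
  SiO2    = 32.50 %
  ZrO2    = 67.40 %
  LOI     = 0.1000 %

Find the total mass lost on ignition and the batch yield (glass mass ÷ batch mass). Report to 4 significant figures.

LOI loss = 22.32 t; glass = 402.0 t; yield = 94.74%

All internal work maintains exact precision in every operation; rounding to four significant digits governs each mid-chain value as displayed — each reported result takes just one rounding — the derived quantities, including net glass mass, totals, yield, LOI, the four compositions, are recomputed starting from the weights for 402.0 t of glass in full precision as set out in question or answer.
Material-by-material LOI:
  dead-burnt magnesia: 53.64 × 0.01500 = 0.8046 t
  talc: 212.9 × 0.04990 = 10.62 t
  potash: 33.56 × 0.3209 = 10.77 t
  ZrSiO4: 124.2 × 0.001000 = 0.1242 t
Total LOI = 22.32 t
Glass = batch − LOI = 424.3 − 22.32 = 402.0 t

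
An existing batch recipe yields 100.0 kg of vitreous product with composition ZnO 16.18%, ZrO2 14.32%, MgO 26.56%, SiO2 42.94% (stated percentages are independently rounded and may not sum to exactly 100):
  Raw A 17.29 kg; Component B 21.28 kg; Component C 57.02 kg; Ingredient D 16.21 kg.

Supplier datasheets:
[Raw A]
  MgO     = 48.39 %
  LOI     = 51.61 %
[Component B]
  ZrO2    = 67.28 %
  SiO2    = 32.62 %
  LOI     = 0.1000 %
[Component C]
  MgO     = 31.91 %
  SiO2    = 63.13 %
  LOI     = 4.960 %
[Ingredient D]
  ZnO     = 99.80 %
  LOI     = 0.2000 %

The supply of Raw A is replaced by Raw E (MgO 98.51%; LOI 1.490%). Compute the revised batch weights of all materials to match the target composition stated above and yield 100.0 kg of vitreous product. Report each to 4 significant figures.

Revised batch per 100.0 kg vitreous product:
  Raw E: 8.491 kg
  Component B: 21.28 kg
  Component C: 57.02 kg
  Ingredient D: 16.21 kg
Total batch = 103.0 kg; LOI loss = 3.008 kg

The working math carries full precision throughout; in-progress results are shown rounded to 4 significant figures within the worked lines; each reported figure takes just one rounding — the derived quantities, including four oxide percentages, totals, glass mass, ignition loss, the yield, are re-derived from the batch weights at 100.0 kg of glass at full precision as quoted within the problem or the answer.
Oxide mass targets, per 100.0 kg vitreous product:
  ZnO: 16.18% × 100.0 = 16.18 kg
  ZrO2: 14.32% × 100.0 = 14.32 kg
  MgO: 26.56% × 100.0 = 26.56 kg
  SiO2: 42.94% × 100.0 = 42.94 kg
Verifying the oxide balance applying the batch weights above, under the basis named above (each sum matches its target mass exact up to rounding of places):
  ZnO: 16.21·0.9980 = 16.18 kg (target 16.18 kg)
  ZrO2: 21.28·0.6728 = 14.32 kg (target 14.32 kg)
  MgO: 8.491·0.9851 + 57.02·0.3191 = 26.56 kg (target 26.56 kg)
  SiO2: 21.28·0.3262 + 57.02·0.6313 = 42.94 kg (target 42.94 kg)
Consistency of the glass mass: net batch after ignition = 99.99 kg (per-oxide target masses sum to 100.0 kg; versus the stated basis of 100.0 kg — any gap is answer rounding).
Whole-batch sum: Σ batch = 103.0 kg; the LOI term Σ batch·LOI equals 3.008 kg; yield: glass divided by total = 97.08%.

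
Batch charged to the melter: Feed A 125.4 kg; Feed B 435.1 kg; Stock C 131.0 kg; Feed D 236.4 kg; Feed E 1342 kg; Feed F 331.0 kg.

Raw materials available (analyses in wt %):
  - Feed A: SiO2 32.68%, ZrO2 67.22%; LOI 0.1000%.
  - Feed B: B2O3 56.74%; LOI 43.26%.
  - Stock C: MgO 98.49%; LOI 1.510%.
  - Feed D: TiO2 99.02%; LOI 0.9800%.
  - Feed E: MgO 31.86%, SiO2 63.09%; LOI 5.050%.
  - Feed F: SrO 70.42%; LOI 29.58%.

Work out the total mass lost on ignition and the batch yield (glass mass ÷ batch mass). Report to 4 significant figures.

Mid-chain values are printed rounded to four significant digits between the steps — all arithmetic holds full precision at every stage. A single rounding completes each reported value. The derived quantities, including totals, ignition loss, net glass mass, six oxide percentages, yield, are carried using the weight values for 2243 kg of glass in exact precision as given in the question or the answer.
Each material's LOI contribution:
  Feed A: 125.4 × 0.001000 = 0.1254 kg
  Feed B: 435.1 × 0.4326 = 188.2 kg
  Stock C: 131.0 × 0.01510 = 1.978 kg
  Feed D: 236.4 × 0.009800 = 2.317 kg
  Feed E: 1342 × 0.05050 = 67.77 kg
  Feed F: 331.0 × 0.2958 = 97.91 kg
Total LOI = 358.3 kg
Glass = batch − LOI = 2601 − 358.3 = 2243 kg

LOI loss = 358.3 kg; glass = 2243 kg; yield = 86.22%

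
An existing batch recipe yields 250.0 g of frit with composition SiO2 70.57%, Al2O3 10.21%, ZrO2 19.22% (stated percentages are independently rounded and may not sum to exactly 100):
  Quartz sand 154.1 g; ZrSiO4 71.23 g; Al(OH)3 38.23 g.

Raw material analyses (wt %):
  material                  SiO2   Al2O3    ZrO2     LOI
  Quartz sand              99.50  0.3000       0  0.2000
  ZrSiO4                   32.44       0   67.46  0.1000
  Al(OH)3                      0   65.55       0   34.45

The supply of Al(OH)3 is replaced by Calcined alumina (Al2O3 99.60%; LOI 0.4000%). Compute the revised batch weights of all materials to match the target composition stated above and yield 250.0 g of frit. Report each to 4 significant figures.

All internal work runs at full precision from first step to last. Working values appear (rounded to 4 significant digits) within the worked lines; every reported figure takes a single rounding — all derived quantities, including totals, ignition loss, glass mass, the yield, three oxide percentages, are carried using the weight values for 250.0 g of glass in exact precision exactly as printed in problem or answer.
Oxide mass targets, per 250.0 g frit:
  SiO2: 70.57% × 250.0 = 176.4 g
  Al2O3: 10.21% × 250.0 = 25.52 g
  ZrO2: 19.22% × 250.0 = 48.05 g
Balance tally, oxide-wise, working from each reported weight, per the basis as stated (each sum matches its target mass given rounding of the digits):
  SiO2: 154.1·0.9950 + 71.23·0.3244 = 176.4 g (target 176.4 g)
  Al2O3: 154.1·0.003000 + 25.16·0.9960 = 25.52 g (target 25.52 g)
  ZrO2: 71.23·0.6746 = 48.05 g (target 48.05 g)
The glass-mass cross-check: batch total minus LOI = 250.0 g (per-oxide target masses sum to 250.0 g; versus the stated basis of 250.0 g — gaps are rounding artifacts).
Whole-batch sum: Σ batch = 250.5 g; LOI removed, Σ of batch·LOI: 0.4801 g; yield = glass ÷ total batch = 99.81%.

Revised batch per 250.0 g frit:
  Quartz sand: 154.1 g
  ZrSiO4: 71.23 g
  Calcined alumina: 25.16 g
Total batch = 250.5 g; LOI loss = 0.4801 g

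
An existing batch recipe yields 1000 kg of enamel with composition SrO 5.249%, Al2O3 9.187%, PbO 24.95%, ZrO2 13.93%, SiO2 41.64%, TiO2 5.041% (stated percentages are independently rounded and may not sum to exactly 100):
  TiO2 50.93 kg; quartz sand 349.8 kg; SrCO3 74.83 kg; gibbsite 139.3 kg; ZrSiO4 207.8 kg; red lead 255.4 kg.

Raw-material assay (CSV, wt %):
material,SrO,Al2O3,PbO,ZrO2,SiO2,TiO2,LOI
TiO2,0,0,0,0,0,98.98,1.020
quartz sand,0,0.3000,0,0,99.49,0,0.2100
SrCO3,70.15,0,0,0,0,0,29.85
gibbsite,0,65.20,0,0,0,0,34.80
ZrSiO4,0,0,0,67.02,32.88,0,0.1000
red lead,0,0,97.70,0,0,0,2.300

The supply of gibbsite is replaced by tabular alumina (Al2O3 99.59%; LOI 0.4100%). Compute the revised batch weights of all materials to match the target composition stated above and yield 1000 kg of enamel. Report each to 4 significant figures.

Revised batch per 1000 kg enamel:
  TiO2: 50.93 kg
  quartz sand: 349.8 kg
  SrCO3: 74.83 kg
  tabular alumina: 91.19 kg
  ZrSiO4: 207.8 kg
  red lead: 255.4 kg
Total batch = 1030 kg; LOI loss = 30.05 kg

Full precision is held through the solve; the intermediate values are displayed rounded to four significant figures between the steps — a single rounding finalizes every reported value. Derived quantities, including totals, glass mass, the yield, ignition loss, six oxide percentages, are computed starting from the weights on 1000 kg of glass in full float precision as they appear in question or answer.
Per-oxide target masses for 1000 kg enamel:
  SrO: 5.249% × 1000 = 52.49 kg
  Al2O3: 9.187% × 1000 = 91.87 kg
  PbO: 24.95% × 1000 = 249.5 kg
  ZrO2: 13.93% × 1000 = 139.3 kg
  SiO2: 41.64% × 1000 = 416.4 kg
  TiO2: 5.041% × 1000 = 50.41 kg
A balance pass over the oxides, with the batch weights as given, versus the basis set out (target by target, the sums agree up to rounding of the answer):
  SrO: 74.83·0.7015 = 52.49 kg (target 52.49 kg)
  Al2O3: 349.8·0.003000 + 91.19·0.9959 = 91.87 kg (target 91.87 kg)
  PbO: 255.4·0.9770 = 249.5 kg (target 249.5 kg)
  ZrO2: 207.8·0.6702 = 139.3 kg (target 139.3 kg)
  SiO2: 349.8·0.9949 + 207.8·0.3288 = 416.3 kg (target 416.4 kg)
  TiO2: 50.93·0.9898 = 50.41 kg (target 50.41 kg)
Glass mass check: batch total minus LOI = 999.9 kg (oxide target masses add up to 1000 kg; versus the stated basis of 1000 kg — deltas are rounding alone).
Batch grand total — Σ batch = 1030 kg; the LOI term Σ batch·LOI equals 30.05 kg; as yield: glass ÷ batch → 97.08%.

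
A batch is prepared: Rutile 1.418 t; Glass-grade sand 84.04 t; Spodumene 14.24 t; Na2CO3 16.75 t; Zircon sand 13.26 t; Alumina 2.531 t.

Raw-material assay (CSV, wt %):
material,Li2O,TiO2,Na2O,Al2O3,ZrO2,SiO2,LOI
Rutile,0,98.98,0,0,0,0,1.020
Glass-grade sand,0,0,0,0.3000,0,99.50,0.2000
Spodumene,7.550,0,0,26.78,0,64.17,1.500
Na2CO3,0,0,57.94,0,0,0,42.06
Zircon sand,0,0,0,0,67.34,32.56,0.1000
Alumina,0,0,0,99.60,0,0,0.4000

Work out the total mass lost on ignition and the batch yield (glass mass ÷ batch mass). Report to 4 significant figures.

LOI loss = 7.465 t; glass = 124.8 t; yield = 94.36%

The whole derivation maintains full float precision through the solve. Values along the way are shown, rounded to four significant figures, across the worked steps — each reported figure includes exactly one rounding; derived quantities (the six compositions, net glass mass, the totals, the yield, ignition loss) are carried starting from the weights for 124.8 t of glass at exact precision as set out in the problem or answer text.
Material-by-material LOI:
  Rutile: 1.418 × 0.01020 = 0.01446 t
  Glass-grade sand: 84.04 × 0.002000 = 0.1681 t
  Spodumene: 14.24 × 0.01500 = 0.2136 t
  Na2CO3: 16.75 × 0.4206 = 7.045 t
  Zircon sand: 13.26 × 0.001000 = 0.01326 t
  Alumina: 2.531 × 0.004000 = 0.01012 t
Total LOI = 7.465 t
Glass = batch − LOI = 132.2 − 7.465 = 124.8 t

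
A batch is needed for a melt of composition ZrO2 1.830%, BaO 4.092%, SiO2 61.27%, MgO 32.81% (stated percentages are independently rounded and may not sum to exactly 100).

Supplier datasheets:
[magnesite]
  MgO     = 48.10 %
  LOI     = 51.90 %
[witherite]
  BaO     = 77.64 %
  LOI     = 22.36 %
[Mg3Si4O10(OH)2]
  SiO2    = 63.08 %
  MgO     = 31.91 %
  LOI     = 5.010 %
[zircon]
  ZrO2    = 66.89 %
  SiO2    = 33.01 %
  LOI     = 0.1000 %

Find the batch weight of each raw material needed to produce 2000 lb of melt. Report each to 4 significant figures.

Batch per 2000 lb melt:
  magnesite: 94.49 lb
  witherite: 105.4 lb
  Mg3Si4O10(OH)2: 1914 lb
  zircon: 54.72 lb
Total batch = 2169 lb; LOI loss = 168.6 lb; yield = 92.23%

Working values are printed (rounded to four significant figures) in the working; each numeric step carries full float precision in all steps. A single rounding produces each reported value; all derived quantities are re-derived in exact precision (totals, net glass mass, ignition loss, four oxide percentages, yield) from the batch weights at 2000 lb of glass, as they appear in the problem or the answer.
Oxide mass targets, per 2000 lb melt:
  ZrO2: 1.830% × 2000 = 36.60 lb
  BaO: 4.092% × 2000 = 81.84 lb
  SiO2: 61.27% × 2000 = 1225 lb
  MgO: 32.81% × 2000 = 656.2 lb
Checking each oxide sum with the batch weights as given, for the quoted basis mass (sum by sum, the targets are met net of answer rounding effects):
  ZrO2: 54.72·0.6689 = 36.60 lb (target 36.60 lb)
  BaO: 105.4·0.7764 = 81.83 lb (target 81.84 lb)
  SiO2: 1914·0.6308 + 54.72·0.3301 = 1225 lb (target 1225 lb)
  MgO: 94.49·0.4810 + 1914·0.3191 = 656.2 lb (target 656.2 lb)
Glass-mass sanity pass: Σ batch − LOI loss = 2000 lb (per-oxide target masses sum to 2000 lb; versus the stated basis of 2000 lb — any gap is answer rounding).
Summing the batch: Σ batch = 2169 lb; ignition loss, Σ(batch × LOI) = 168.6 lb; yield = glass ÷ total batch = 92.23%.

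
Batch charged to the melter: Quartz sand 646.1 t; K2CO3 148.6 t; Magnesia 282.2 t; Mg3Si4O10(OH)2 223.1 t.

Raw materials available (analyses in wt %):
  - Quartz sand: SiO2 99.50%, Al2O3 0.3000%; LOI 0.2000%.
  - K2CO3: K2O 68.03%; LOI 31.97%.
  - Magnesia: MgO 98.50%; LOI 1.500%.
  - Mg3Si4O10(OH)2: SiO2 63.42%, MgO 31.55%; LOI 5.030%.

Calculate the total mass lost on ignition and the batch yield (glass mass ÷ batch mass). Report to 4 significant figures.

LOI loss = 64.25 t; glass = 1236 t; yield = 95.06%

The whole derivation holds exact precision at every stage — in-progress results are shown rounded off to 4 significant figures in the working; every reported value includes exactly one rounding. Derived quantities are recomputed in full float precision (the totals, yield, glass mass, LOI, four oxide percentages) from the batch weights at 1236 t of glass, as written in the problem or answer text.
LOI of each material in turn:
  Quartz sand: 646.1 × 0.002000 = 1.292 t
  K2CO3: 148.6 × 0.3197 = 47.51 t
  Magnesia: 282.2 × 0.01500 = 4.233 t
  Mg3Si4O10(OH)2: 223.1 × 0.05030 = 11.22 t
Total LOI = 64.25 t
Glass = batch − LOI = 1300 − 64.25 = 1236 t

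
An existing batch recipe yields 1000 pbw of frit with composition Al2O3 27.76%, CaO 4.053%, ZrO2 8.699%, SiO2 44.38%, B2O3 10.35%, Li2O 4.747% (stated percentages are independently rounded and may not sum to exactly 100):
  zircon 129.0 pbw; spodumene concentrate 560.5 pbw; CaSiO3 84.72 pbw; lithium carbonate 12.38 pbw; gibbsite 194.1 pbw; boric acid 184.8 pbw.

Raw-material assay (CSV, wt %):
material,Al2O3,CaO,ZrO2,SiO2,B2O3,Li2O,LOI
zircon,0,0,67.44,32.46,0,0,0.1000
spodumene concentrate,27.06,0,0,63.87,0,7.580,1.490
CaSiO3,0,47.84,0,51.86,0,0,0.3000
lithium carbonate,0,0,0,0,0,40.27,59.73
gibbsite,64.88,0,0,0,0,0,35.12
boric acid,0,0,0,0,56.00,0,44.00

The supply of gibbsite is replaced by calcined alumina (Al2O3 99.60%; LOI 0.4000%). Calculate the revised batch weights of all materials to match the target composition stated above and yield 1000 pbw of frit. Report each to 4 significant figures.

Each numeric step runs at exact precision from start to finish. Mid-chain values are printed with 4-significant-figure rounding across the worked steps; each reported result sees exactly one rounding; all derived quantities (ignition loss, totals, six oxide percentages, net glass mass, yield) are carried from the batch weights for 1000 pbw of glass in exact precision as quoted within question or answer.
Target masses of each oxide per 1000 pbw frit:
  Al2O3: 27.76% × 1000 = 277.6 pbw
  CaO: 4.053% × 1000 = 40.53 pbw
  ZrO2: 8.699% × 1000 = 86.99 pbw
  SiO2: 44.38% × 1000 = 443.8 pbw
  B2O3: 10.35% × 1000 = 103.5 pbw
  Li2O: 4.747% × 1000 = 47.47 pbw
Oxide-by-oxide audit given the weights on record, on the stated basis (target by target, the sums agree up to rounding of the answer):
  Al2O3: 560.5·0.2706 + 126.4·0.9960 = 277.6 pbw (target 277.6 pbw)
  CaO: 84.72·0.4784 = 40.53 pbw (target 40.53 pbw)
  ZrO2: 129.0·0.6744 = 87.00 pbw (target 86.99 pbw)
  SiO2: 129.0·0.3246 + 560.5·0.6387 + 84.72·0.5186 = 443.8 pbw (target 443.8 pbw)
  B2O3: 184.8·0.5600 = 103.5 pbw (target 103.5 pbw)
  Li2O: 560.5·0.07580 + 12.38·0.4027 = 47.47 pbw (target 47.47 pbw)
The glass-mass cross-check: Σ batch − LOI loss = 999.9 pbw (targets for the oxides total 999.9 pbw; versus the stated basis of 1000 pbw — a pure rounding effect).
Total batch = Σ batch = 1098 pbw; loss to ignition Σ batch·LOI = 97.95 pbw; yield: glass divided by total = 91.08%.

Revised batch per 1000 pbw frit:
  zircon: 129.0 pbw
  spodumene concentrate: 560.5 pbw
  CaSiO3: 84.72 pbw
  lithium carbonate: 12.38 pbw
  calcined alumina: 126.4 pbw
  boric acid: 184.8 pbw
Total batch = 1098 pbw; LOI loss = 97.95 pbw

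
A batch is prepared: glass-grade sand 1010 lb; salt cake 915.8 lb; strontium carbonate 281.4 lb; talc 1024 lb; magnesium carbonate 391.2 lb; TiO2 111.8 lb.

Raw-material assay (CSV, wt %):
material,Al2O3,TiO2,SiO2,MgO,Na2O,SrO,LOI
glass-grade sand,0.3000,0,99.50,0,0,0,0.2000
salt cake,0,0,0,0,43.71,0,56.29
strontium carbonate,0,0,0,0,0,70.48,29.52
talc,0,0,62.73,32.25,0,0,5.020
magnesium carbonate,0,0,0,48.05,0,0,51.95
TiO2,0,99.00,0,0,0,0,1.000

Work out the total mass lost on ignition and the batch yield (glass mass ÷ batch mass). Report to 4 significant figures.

LOI loss = 856.3 lb; glass = 2878 lb; yield = 77.07%

The whole derivation runs at exact precision all the way through. Intermediates are displayed, rounded to 4 significant digits, between the steps — exactly one rounding lands on every reported figure; the derived quantities, which include six oxide percentages, net glass mass, LOI, yield, totals, are carried at full float precision, exactly as printed in either problem or answer, from the batch weights on 2878 lb of glass.
LOI of each material in turn:
  glass-grade sand: 1010 × 0.002000 = 2.020 lb
  salt cake: 915.8 × 0.5629 = 515.5 lb
  strontium carbonate: 281.4 × 0.2952 = 83.07 lb
  talc: 1024 × 0.05020 = 51.40 lb
  magnesium carbonate: 391.2 × 0.5195 = 203.2 lb
  TiO2: 111.8 × 0.01000 = 1.118 lb
Total LOI = 856.3 lb
Glass = batch − LOI = 3734 − 856.3 = 2878 lb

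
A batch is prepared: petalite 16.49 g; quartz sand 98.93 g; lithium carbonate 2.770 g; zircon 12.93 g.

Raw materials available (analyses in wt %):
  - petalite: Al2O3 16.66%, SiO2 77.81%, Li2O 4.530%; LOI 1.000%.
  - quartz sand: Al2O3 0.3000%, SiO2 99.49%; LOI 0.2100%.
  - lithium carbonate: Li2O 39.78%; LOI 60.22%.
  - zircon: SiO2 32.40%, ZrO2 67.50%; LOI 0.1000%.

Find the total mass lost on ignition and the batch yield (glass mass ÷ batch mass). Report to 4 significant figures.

LOI loss = 2.054 g; glass = 129.1 g; yield = 98.43%

The intermediate values are shown rounded to four significant figures across the worked steps — all arithmetic holds full float precision from first step to last. Exactly one rounding is applied to every reported value. Derived quantities (yield, net glass mass, totals, LOI, four oxide percentages) are carried at full float precision from the batch weights for 129.1 g of glass, precisely as stated by the problem or the answer.
Material-by-material LOI:
  petalite: 16.49 × 0.01000 = 0.1649 g
  quartz sand: 98.93 × 0.002100 = 0.2078 g
  lithium carbonate: 2.770 × 0.6022 = 1.668 g
  zircon: 12.93 × 0.001000 = 0.01293 g
Total LOI = 2.054 g
Glass = batch − LOI = 131.1 − 2.054 = 129.1 g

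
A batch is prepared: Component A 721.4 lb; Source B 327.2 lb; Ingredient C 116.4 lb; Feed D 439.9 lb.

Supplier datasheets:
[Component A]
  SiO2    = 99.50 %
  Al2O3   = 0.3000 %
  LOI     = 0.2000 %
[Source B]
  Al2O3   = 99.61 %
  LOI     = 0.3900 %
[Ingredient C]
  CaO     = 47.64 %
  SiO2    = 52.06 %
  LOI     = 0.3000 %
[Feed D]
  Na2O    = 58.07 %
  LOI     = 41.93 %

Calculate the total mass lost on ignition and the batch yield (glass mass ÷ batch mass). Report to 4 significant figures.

Exact precision is carried through the solve — working values are shown, rounded to four significant digits, in the printout — each reported result is rounded just once. The derived quantities, including the four compositions, ignition loss, yield, glass mass, the totals, are re-derived using the weight values at 1417 lb of glass in exact precision, exactly as printed in problem or answer.
Per-material ignition loss:
  Component A: 721.4 × 0.002000 = 1.443 lb
  Source B: 327.2 × 0.003900 = 1.276 lb
  Ingredient C: 116.4 × 0.003000 = 0.3492 lb
  Feed D: 439.9 × 0.4193 = 184.5 lb
Total LOI = 187.5 lb
Glass = batch − LOI = 1605 − 187.5 = 1417 lb

LOI loss = 187.5 lb; glass = 1417 lb; yield = 88.32%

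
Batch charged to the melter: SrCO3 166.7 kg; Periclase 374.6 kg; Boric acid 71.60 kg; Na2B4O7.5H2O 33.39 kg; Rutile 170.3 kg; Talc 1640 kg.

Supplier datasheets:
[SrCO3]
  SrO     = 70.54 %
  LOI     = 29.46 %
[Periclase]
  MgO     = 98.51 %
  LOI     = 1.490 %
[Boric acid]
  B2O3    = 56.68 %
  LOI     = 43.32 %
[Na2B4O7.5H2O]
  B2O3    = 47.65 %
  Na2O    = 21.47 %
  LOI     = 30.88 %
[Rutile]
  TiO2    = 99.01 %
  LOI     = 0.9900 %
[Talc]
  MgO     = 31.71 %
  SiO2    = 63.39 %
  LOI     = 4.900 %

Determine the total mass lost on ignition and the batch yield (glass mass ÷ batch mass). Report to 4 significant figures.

Each numeric step keeps full float precision through every step — the intermediate values are displayed rounded to four significant figures when written out. Every reported figure is rounded only once; derived quantities are rebuilt using the weight values for 2279 kg of glass at full float precision (the six compositions, the totals, ignition loss, the yield, net glass mass) as set out in either problem or answer.
Ignition loss by material:
  SrCO3: 166.7 × 0.2946 = 49.11 kg
  Periclase: 374.6 × 0.01490 = 5.582 kg
  Boric acid: 71.60 × 0.4332 = 31.02 kg
  Na2B4O7.5H2O: 33.39 × 0.3088 = 10.31 kg
  Rutile: 170.3 × 0.009900 = 1.686 kg
  Talc: 1640 × 0.04900 = 80.36 kg
Total LOI = 178.1 kg
Glass = batch − LOI = 2457 − 178.1 = 2279 kg

LOI loss = 178.1 kg; glass = 2279 kg; yield = 92.75%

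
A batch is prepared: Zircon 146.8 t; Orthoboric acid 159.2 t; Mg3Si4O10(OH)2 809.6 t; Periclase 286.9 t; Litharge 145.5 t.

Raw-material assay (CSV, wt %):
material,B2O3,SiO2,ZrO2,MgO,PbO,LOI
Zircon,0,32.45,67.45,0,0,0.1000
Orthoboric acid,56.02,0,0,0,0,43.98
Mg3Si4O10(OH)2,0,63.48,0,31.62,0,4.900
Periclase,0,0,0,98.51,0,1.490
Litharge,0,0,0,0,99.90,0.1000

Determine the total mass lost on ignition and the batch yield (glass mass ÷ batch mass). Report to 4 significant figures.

LOI loss = 114.3 t; glass = 1434 t; yield = 92.62%

Values along the way appear (rounded to 4 significant digits) at each printed step; every computation carries full precision end to end. Each reported number takes exactly one rounding. The derived quantities (net glass mass, totals, ignition loss, five oxide percentages, the yield) are re-derived in full float precision from the weighed amounts at 1434 t of glass, exactly as printed in problem or answer.
Per-material ignition loss:
  Zircon: 146.8 × 0.001000 = 0.1468 t
  Orthoboric acid: 159.2 × 0.4398 = 70.02 t
  Mg3Si4O10(OH)2: 809.6 × 0.04900 = 39.67 t
  Periclase: 286.9 × 0.01490 = 4.275 t
  Litharge: 145.5 × 0.001000 = 0.1455 t
Total LOI = 114.3 t
Glass = batch − LOI = 1548 − 114.3 = 1434 t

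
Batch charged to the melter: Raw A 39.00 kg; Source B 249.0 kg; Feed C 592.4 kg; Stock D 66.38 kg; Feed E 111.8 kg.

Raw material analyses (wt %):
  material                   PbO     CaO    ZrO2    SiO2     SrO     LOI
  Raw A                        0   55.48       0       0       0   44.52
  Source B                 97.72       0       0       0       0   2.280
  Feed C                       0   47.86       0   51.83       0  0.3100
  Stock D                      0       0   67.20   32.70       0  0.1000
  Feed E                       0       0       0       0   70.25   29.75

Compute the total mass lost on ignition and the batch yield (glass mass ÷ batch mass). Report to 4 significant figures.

Working values are shown rounded to four significant digits when written out. All arithmetic holds exact precision all the way through. Exactly one rounding lands on every reported figure; the derived quantities, which include the totals, net glass mass, LOI, the yield, the five compositions, are recomputed in full precision, as set out in problem or answer, from the weighed amounts at 1000 kg of glass.
LOI of each material in turn:
  Raw A: 39.00 × 0.4452 = 17.36 kg
  Source B: 249.0 × 0.02280 = 5.677 kg
  Feed C: 592.4 × 0.003100 = 1.836 kg
  Stock D: 66.38 × 0.001000 = 0.06638 kg
  Feed E: 111.8 × 0.2975 = 33.26 kg
Total LOI = 58.20 kg
Glass = batch − LOI = 1059 − 58.20 = 1000 kg

LOI loss = 58.20 kg; glass = 1000 kg; yield = 94.50%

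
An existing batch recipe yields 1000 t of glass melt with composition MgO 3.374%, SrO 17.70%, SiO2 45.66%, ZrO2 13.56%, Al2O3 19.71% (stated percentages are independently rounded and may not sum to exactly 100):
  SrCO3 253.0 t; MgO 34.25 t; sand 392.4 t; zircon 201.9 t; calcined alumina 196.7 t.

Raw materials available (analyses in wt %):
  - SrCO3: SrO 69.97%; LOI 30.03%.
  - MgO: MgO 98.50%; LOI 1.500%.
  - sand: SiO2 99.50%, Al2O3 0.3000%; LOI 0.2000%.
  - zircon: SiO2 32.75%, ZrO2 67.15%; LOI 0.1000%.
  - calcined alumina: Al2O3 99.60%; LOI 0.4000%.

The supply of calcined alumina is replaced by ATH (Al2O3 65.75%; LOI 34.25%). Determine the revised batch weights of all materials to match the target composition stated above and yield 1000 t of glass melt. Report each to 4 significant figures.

Revised batch per 1000 t glass melt:
  SrCO3: 253.0 t
  MgO: 34.25 t
  sand: 392.4 t
  zircon: 201.9 t
  ATH: 298.0 t
Total batch = 1180 t; LOI loss = 179.5 t

All internal work runs at full float precision all the way through. Mid-chain values are printed rounded to 4 significant figures at each printed step. A single rounding produces each reported figure. The derived quantities (net glass mass, the yield, the totals, LOI, five oxide percentages) are carried in full precision from the batch weights for 1000 t of glass as set out in the problem or the answer.
Target oxide masses per 1000 t glass melt:
  MgO: 3.374% × 1000 = 33.74 t
  SrO: 17.70% × 1000 = 177.0 t
  SiO2: 45.66% × 1000 = 456.6 t
  ZrO2: 13.56% × 1000 = 135.6 t
  Al2O3: 19.71% × 1000 = 197.1 t
Per-oxide balance check on the weights just shown, relative to the basis at hand (sums match the target masses up to rounding of the answer):
  MgO: 34.25·0.9850 = 33.74 t (target 33.74 t)
  SrO: 253.0·0.6997 = 177.0 t (target 177.0 t)
  SiO2: 392.4·0.9950 + 201.9·0.3275 = 456.6 t (target 456.6 t)
  ZrO2: 201.9·0.6715 = 135.6 t (target 135.6 t)
  Al2O3: 392.4·0.003000 + 298.0·0.6575 = 197.1 t (target 197.1 t)
Consistency of the glass mass: Σ batch − LOI loss = 1000 t (per-oxide target masses sum to 1000 t; basis as stated: 1000 t — differing by rounding only).
Whole-batch sum: Σ batch = 1180 t; LOI removed, Σ of batch·LOI: 179.5 t; as yield: glass ÷ batch → 84.78%.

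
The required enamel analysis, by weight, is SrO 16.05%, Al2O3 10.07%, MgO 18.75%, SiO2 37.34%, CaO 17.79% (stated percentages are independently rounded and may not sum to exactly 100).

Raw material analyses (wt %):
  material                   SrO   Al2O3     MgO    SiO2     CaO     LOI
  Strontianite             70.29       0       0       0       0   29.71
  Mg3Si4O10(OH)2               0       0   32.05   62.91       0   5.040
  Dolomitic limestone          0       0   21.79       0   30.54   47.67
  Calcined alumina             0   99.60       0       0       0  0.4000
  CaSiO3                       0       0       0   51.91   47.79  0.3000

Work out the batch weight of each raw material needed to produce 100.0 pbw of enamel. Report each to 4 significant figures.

Batch per 100.0 pbw enamel:
  Strontianite: 22.83 pbw
  Mg3Si4O10(OH)2: 41.68 pbw
  Dolomitic limestone: 24.74 pbw
  Calcined alumina: 10.11 pbw
  CaSiO3: 21.42 pbw
Total batch = 120.8 pbw; LOI loss = 20.78 pbw; yield = 82.79%

All internal work carries full precision end to end; mid-chain values are printed rounded off to 4 significant figures as written; a single rounding completes each reported figure. Derived quantities, which include the five compositions, the totals, yield, LOI, glass mass, are rebuilt in exact precision, as they appear in either problem or answer, from the batch weights on 100.0 pbw of glass.
Oxide-by-oxide targets in 100.0 pbw enamel:
  SrO: 16.05% × 100.0 = 16.05 pbw
  Al2O3: 10.07% × 100.0 = 10.07 pbw
  MgO: 18.75% × 100.0 = 18.75 pbw
  SiO2: 37.34% × 100.0 = 37.34 pbw
  CaO: 17.79% × 100.0 = 17.79 pbw
Sums-versus-targets review working from each reported weight, under the basis named above (every target is met by its sum up to rounding of the answer):
  SrO: 22.83·0.7029 = 16.05 pbw (target 16.05 pbw)
  Al2O3: 10.11·0.9960 = 10.07 pbw (target 10.07 pbw)
  MgO: 41.68·0.3205 + 24.74·0.2179 = 18.75 pbw (target 18.75 pbw)
  SiO2: 41.68·0.6291 + 21.42·0.5191 = 37.34 pbw (target 37.34 pbw)
  CaO: 24.74·0.3054 + 21.42·0.4779 = 17.79 pbw (target 17.79 pbw)
Consistency of the glass mass: Σ batch − LOI loss = 100.0 pbw (per-oxide target masses sum to 100.0 pbw; basis as stated: 100.0 pbw — differing by rounding only).
Total batch = Σ batch = 120.8 pbw; Σ batch·LOI gives LOI loss = 20.78 pbw; the yield ratio, glass ÷ batch: 82.79%.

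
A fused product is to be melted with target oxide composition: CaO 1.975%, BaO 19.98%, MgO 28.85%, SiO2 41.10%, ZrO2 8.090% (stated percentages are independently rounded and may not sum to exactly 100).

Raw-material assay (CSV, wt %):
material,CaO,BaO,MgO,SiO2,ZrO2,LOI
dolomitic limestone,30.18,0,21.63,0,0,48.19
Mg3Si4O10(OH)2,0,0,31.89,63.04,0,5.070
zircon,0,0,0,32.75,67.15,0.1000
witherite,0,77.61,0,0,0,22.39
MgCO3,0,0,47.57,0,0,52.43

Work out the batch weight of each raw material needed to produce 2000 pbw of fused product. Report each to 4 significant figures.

Rounding to four significant digits governs every working value as displayed; all internal work holds exact precision from start to finish — each reported figure is rounded just once; the derived quantities are computed in full float precision (net glass mass, the totals, ignition loss, five oxide percentages, the yield) from the batch weights per 2000 pbw of glass, exactly as shown in problem or answer.
Per-oxide target masses for 2000 pbw fused product:
  CaO: 1.975% × 2000 = 39.50 pbw
  BaO: 19.98% × 2000 = 399.6 pbw
  MgO: 28.85% × 2000 = 577.0 pbw
  SiO2: 41.10% × 2000 = 822.0 pbw
  ZrO2: 8.090% × 2000 = 161.8 pbw
Oxide-by-oxide audit using the reported weights, under the basis named above (delivered sums recover each target given rounding of the digits):
  CaO: 130.9·0.3018 = 39.51 pbw (target 39.50 pbw)
  BaO: 514.9·0.7761 = 399.6 pbw (target 399.6 pbw)
  MgO: 130.9·0.2163 + 1179·0.3189 + 363.2·0.4757 = 577.1 pbw (target 577.0 pbw)
  SiO2: 1179·0.6304 + 241.0·0.3275 = 822.2 pbw (target 822.0 pbw)
  ZrO2: 241.0·0.6715 = 161.8 pbw (target 161.8 pbw)
Auditing the glass mass value: net batch after ignition = 2000 pbw (the targets, summed, come to 2000 pbw; the stated basis being 2000 pbw — gaps are rounding artifacts).
Batch grand total — Σ batch = 2429 pbw; the LOI term Σ batch·LOI equals 428.8 pbw; yield = glass ÷ total batch = 82.35%.

Batch per 2000 pbw fused product:
  dolomitic limestone: 130.9 pbw
  Mg3Si4O10(OH)2: 1179 pbw
  zircon: 241.0 pbw
  witherite: 514.9 pbw
  MgCO3: 363.2 pbw
Total batch = 2429 pbw; LOI loss = 428.8 pbw; yield = 82.35%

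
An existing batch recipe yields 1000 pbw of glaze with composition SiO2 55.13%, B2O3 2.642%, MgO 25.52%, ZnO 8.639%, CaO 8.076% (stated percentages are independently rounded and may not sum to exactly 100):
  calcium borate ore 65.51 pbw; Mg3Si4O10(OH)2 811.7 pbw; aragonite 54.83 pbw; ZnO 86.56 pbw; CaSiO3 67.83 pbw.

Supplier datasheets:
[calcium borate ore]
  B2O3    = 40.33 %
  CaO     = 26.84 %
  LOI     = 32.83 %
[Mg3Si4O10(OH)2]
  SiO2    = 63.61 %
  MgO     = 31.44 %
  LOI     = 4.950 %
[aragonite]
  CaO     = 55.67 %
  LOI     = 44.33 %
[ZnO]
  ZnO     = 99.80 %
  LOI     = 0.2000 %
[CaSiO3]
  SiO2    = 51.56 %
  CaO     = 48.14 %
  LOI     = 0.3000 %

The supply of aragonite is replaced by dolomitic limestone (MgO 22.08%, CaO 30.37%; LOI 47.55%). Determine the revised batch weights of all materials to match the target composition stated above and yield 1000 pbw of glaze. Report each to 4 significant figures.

Revised batch per 1000 pbw glaze:
  calcium borate ore: 65.51 pbw
  Mg3Si4O10(OH)2: 782.0 pbw
  dolomitic limestone: 42.35 pbw
  ZnO: 86.56 pbw
  CaSiO3: 104.5 pbw
Total batch = 1081 pbw; LOI loss = 80.84 pbw

In-progress results are shown rounded off to 4 significant figures in the printout; each numeric step holds exact precision end to end. Every reported figure takes a single rounding — derived quantities are computed at full float precision (the five compositions, net glass mass, LOI, the yield, the totals) from the weighed amounts for 1000 pbw of glass, exactly as shown in either problem or answer.
Target masses of each oxide per 1000 pbw glaze:
  SiO2: 55.13% × 1000 = 551.3 pbw
  B2O3: 2.642% × 1000 = 26.42 pbw
  MgO: 25.52% × 1000 = 255.2 pbw
  ZnO: 8.639% × 1000 = 86.39 pbw
  CaO: 8.076% × 1000 = 80.76 pbw
Mass-balance tally per oxide with the batch weights as given, versus the basis set out (target by target, the sums agree net of answer rounding effects):
  SiO2: 782.0·0.6361 + 104.5·0.5156 = 551.3 pbw (target 551.3 pbw)
  B2O3: 65.51·0.4033 = 26.42 pbw (target 26.42 pbw)
  MgO: 782.0·0.3144 + 42.35·0.2208 = 255.2 pbw (target 255.2 pbw)
  ZnO: 86.56·0.9980 = 86.39 pbw (target 86.39 pbw)
  CaO: 65.51·0.2684 + 42.35·0.3037 + 104.5·0.4814 = 80.75 pbw (target 80.76 pbw)
Glass mass check: batch total minus LOI = 1000 pbw (oxide target masses add up to 1000 pbw; the stated basis being 1000 pbw — deltas are rounding alone).
Batch total: Σ batch = 1081 pbw; LOI loss = Σ batch·LOI = 80.84 pbw; yield, glass over the total, = 92.52%.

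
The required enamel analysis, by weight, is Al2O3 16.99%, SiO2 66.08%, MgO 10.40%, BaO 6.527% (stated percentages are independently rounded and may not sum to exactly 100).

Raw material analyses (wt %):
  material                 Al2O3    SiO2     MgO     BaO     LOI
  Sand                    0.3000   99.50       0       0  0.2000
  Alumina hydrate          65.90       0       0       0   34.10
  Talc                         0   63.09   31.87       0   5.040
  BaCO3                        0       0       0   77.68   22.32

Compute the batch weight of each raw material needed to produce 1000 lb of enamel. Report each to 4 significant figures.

Batch per 1000 lb enamel:
  Sand: 457.2 lb
  Alumina hydrate: 255.7 lb
  Talc: 326.3 lb
  BaCO3: 84.02 lb
Total batch = 1123 lb; LOI loss = 123.3 lb; yield = 89.02%

Every computation maintains full float precision through the solve — mid-chain values are shown (rounded to 4 significant figures) within the worked lines; every reported result is rounded only once — derived quantities, including the totals, the four compositions, ignition loss, net glass mass, the yield, are re-derived from the batch weights on 1000 lb of glass at exact precision as set out in the question or the answer.
Target oxide masses per 1000 lb enamel:
  Al2O3: 16.99% × 1000 = 169.9 lb
  SiO2: 66.08% × 1000 = 660.8 lb
  MgO: 10.40% × 1000 = 104.0 lb
  BaO: 6.527% × 1000 = 65.27 lb
Mass-balance tally per oxide per the reported batch figures, versus the basis set out (sums match the target masses modulo rounding of the values):
  Al2O3: 457.2·0.003000 + 255.7·0.6590 = 169.9 lb (target 169.9 lb)
  SiO2: 457.2·0.9950 + 326.3·0.6309 = 660.8 lb (target 660.8 lb)
  MgO: 326.3·0.3187 = 104.0 lb (target 104.0 lb)
  BaO: 84.02·0.7768 = 65.27 lb (target 65.27 lb)
Glass-mass sanity pass: whole batch net of LOI = 999.9 lb (oxide target masses add up to 1000 lb; stated basis 1000 lb — deltas are rounding alone).
Total batch = Σ batch = 1123 lb; ignition loss, Σ(batch × LOI) = 123.3 lb; yield: glass divided by total = 89.02%.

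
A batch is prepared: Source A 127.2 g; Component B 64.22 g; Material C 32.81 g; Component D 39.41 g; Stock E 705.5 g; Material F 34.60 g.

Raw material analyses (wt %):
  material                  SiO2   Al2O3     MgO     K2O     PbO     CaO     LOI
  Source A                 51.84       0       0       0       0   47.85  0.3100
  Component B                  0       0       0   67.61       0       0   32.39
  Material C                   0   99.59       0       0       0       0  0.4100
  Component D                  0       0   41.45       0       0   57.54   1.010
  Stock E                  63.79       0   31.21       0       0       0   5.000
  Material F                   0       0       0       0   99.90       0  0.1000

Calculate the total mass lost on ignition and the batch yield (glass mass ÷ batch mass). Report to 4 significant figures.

LOI loss = 57.04 g; glass = 946.7 g; yield = 94.32%

Working values are shown rounded off to 4 significant figures as written. Each numeric step holds exact precision from start to finish — a single rounding finalizes every reported result — the derived quantities are recomputed from the batch weights per 946.7 g of glass in exact precision (the six compositions, net glass mass, the totals, LOI, yield), as quoted within either problem or answer.
Loss on ignition, line by line:
  Source A: 127.2 × 0.003100 = 0.3943 g
  Component B: 64.22 × 0.3239 = 20.80 g
  Material C: 32.81 × 0.004100 = 0.1345 g
  Component D: 39.41 × 0.01010 = 0.3980 g
  Stock E: 705.5 × 0.05000 = 35.27 g
  Material F: 34.60 × 0.001000 = 0.03460 g
Total LOI = 57.04 g
Glass = batch − LOI = 1004 − 57.04 = 946.7 g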